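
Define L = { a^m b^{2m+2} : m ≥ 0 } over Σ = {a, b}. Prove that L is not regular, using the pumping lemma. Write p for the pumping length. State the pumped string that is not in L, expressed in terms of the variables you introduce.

Assume L is regular. Let p be the pumping length given by the pumping lemma.
Choose w = a^p b^{2p+2}, which is in L with |w| = 3p+2 ≥ p.
Write w = xyz as guaranteed by the lemma, with |xy| ≤ p and y is nonempty.
Because |xy| ≤ p and w begins with p copies of a, we have y = a^k with 1 ≤ k ≤ p.
Pump with i = 2: xy^2z = a^{p+k} b^{2p+2}. For this to lie in L we would need 2p+2 = 2(p+k)+2, which forces k = 0. But k ≥ 1, so xy^2z ∉ L.
This is a contradiction; hence L is not regular.

a^{p+k} b^{2p+2}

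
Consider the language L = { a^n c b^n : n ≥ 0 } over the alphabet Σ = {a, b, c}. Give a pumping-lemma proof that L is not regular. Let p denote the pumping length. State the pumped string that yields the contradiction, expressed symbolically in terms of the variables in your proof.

a^{p+k} c b^p

Assume L is regular. Let p be the pumping length given by the pumping lemma.
Take w = a^p c b^p ∈ L with |w| = 2p+1 ≥ p.
By the pumping lemma, w = xyz with |xy| ≤ p and |y| > 0.
The first p characters of w are a's, so xy (and hence y) consists only of a's. Write y = a^k, 1 ≤ k ≤ p.
Pump with i = 2: xy^2z = a^{p+k} c b^p, which would require p+k = p. But k ≥ 1, so xy^2z ∉ L.
This is a contradiction; hence L is not regular.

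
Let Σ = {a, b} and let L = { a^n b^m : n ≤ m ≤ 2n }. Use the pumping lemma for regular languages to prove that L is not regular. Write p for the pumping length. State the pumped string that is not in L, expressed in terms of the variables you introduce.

Assume L is regular. Let p be the pumping length given by the pumping lemma.
Take w = a^p b^p ∈ L (since p ≤ p ≤ 2p), with |w| = 2p ≥ p.
By the pumping lemma, w = xyz with |xy| ≤ p and |y| ≥ 1.
The first p characters of w are a's, so xy (and hence y) consists only of a's. Write y = a^k, 1 ≤ k ≤ p.
Pump with i = 2: xy^2z = a^{p+k} b^p. Now n = p+k > p = m, so the condition n ≤ m fails. Thus xy^2z ∉ L.
This is a contradiction; hence L is not regular.

a^{p+k} b^p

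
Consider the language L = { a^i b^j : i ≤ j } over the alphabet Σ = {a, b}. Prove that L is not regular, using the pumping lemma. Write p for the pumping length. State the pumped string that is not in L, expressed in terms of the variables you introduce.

Toward a contradiction, assume L is regular with pumping length p.
Choose w = a^p b^p ∈ L, with |w| = 2p ≥ p.
Write w = xyz as guaranteed by the lemma, with |xy| ≤ p and |y| ≥ 1.
Since the first p symbols of w are all a's and |xy| ≤ p, y lies entirely in the leading a-block: y = a^k for some k with 1 ≤ k ≤ p.
Consider xy^2z = a^{p+k} b^p. Since k ≥ 1, the a-count p+k exceeds the b-count p, so i ≤ j fails; thus xy^2z ∉ L.
Contradiction. Therefore L is not regular.

a^{p+k} b^p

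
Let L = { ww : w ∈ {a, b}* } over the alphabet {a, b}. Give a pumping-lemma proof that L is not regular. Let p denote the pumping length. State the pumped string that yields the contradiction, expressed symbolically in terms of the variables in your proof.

Suppose for contradiction that L is regular, and let p be the pumping length.
Take w = a^p b^p a^p b^p = uu where u = a^pb^p; then w ∈ L and |w| = 4p ≥ p.
By the pumping lemma, w = xyz with |xy| ≤ p and |y| ≥ 1.
Since the first p symbols of w are all a's and |xy| ≤ p, y lies entirely in the leading a-block: y = a^k for some k with 1 ≤ k ≤ p.
Pump with i = 2: xy^2z = a^{p+k} b^p a^p b^p, of length 4p+k. Suppose this equals vv. The string starts with a and ends with b, so v does too; thus the boundary between the two copies of v is a b→a transition. There is exactly one such transition, at position 2p+k, so |v| = 2p+k and |vv| = 4p+2k ≠ 4p+k since k ≥ 1. So xy^2z ∉ L.
This contradicts the pumping lemma, so L is not regular.

a^{p+k} b^p a^p b^p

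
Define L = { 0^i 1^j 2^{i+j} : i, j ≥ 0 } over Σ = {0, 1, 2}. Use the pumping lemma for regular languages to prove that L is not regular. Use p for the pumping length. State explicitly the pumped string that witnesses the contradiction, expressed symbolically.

Assume L is regular. Let p be the pumping length given by the pumping lemma.
Take w = 0^p 1^p 2^{2p} ∈ L (with i=j=p, i+j=2p), |w| = 4p ≥ p.
Write w = xyz as guaranteed by the lemma, with |xy| ≤ p and |y| > 0.
Because |xy| ≤ p and w begins with p copies of 0, we have y = 0^k with 1 ≤ k ≤ p.
Consider xy^2z = 0^{p+k} 1^p 2^{2p}. Now the 0- and 1-counts sum to 2p+k, but the 2-count is 2p ≠ 2p+k. So xy^2z ∉ L.
Contradiction. Therefore L is not regular.

0^{p+k} 1^p 2^{2p}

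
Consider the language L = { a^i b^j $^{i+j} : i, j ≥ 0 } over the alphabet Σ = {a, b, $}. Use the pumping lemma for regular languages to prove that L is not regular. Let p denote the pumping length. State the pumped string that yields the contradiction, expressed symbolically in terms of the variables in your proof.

a^{p+k} b^p $^{2p}

Toward a contradiction, assume L is regular with pumping length p.
Take w = a^p b^p $^{2p} ∈ L (with i=j=p, i+j=2p), |w| = 4p ≥ p.
The pumping lemma gives a decomposition w = xyz where |xy| ≤ p and |y| > 0.
Because |xy| ≤ p and w begins with p copies of a, we have y = a^k with 1 ≤ k ≤ p.
Consider xy^2z = a^{p+k} b^p $^{2p}. Now the a- and b-counts sum to 2p+k, but the $-count is 2p ≠ 2p+k. So xy^2z ∉ L.
This is a contradiction; hence L is not regular.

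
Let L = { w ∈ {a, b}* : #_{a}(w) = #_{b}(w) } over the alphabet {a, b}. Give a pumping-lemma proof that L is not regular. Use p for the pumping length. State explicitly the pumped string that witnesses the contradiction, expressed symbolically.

a^{p+k} b^p

Toward a contradiction, assume L is regular with pumping length p.
Choose w = a^p b^p ∈ L with |w| = 2p ≥ p.
The pumping lemma gives a decomposition w = xyz where |xy| ≤ p and |y| ≥ 1.
The first p characters of w are a's, so xy (and hence y) consists only of a's. Write y = a^k, 1 ≤ k ≤ p.
Pump with i = 2: xy^2z = a^{p+k} b^p has p+k occurrences of a but only p of b. Since k ≥ 1 the counts differ, so xy^2z ∉ L.
Contradiction. Therefore L is not regular.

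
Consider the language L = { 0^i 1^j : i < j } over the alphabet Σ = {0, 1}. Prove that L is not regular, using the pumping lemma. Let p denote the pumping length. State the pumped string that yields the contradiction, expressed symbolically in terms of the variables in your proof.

0^{p+k} 1^{p+1}

Assume L is regular. Let p be the pumping length given by the pumping lemma.
Choose w = 0^p 1^{p+1} ∈ L, with |w| = 2p+1 ≥ p.
Write w = xyz as guaranteed by the lemma, with |xy| ≤ p and |y| > 0.
Since the first p symbols of w are all 0's and |xy| ≤ p, y lies entirely in the leading 0-block: y = 0^k for some k with 1 ≤ k ≤ p.
Consider xy^2z = 0^{p+k} 1^{p+1}. Since k ≥ 1, the 0-count p+k is at least p+1, so i < j fails; thus xy^2z ∉ L.
This contradicts the pumping lemma, so L is not regular.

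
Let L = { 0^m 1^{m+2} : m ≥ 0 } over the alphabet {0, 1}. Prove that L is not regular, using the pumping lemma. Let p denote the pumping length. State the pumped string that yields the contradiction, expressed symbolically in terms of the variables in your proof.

Suppose for contradiction that L is regular, and let p be the pumping length.
Choose w = 0^p 1^{p+2}, which is in L with |w| = 2p+2 ≥ p.
The pumping lemma gives a decomposition w = xyz where |xy| ≤ p and |y| > 0.
Since the first p symbols of w are all 0's and |xy| ≤ p, y lies entirely in the leading 0-block: y = 0^k for some k with 1 ≤ k ≤ p.
Pump with i = 2: xy^2z = 0^{p+k} 1^{p+2}. For this to lie in L we would need p+2 = (p+k)+2, which forces k = 0. But k ≥ 1, so xy^2z ∉ L.
Contradiction. Therefore L is not regular.

0^{p+k} 1^{p+2}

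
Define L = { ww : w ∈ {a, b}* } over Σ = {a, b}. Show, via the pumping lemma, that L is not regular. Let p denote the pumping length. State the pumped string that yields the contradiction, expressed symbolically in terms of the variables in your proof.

Suppose for contradiction that L is regular, and let p be the pumping length.
Take w = a^p b^p a^p b^p = uu where u = a^pb^p; then w ∈ L and |w| = 4p ≥ p.
Write w = xyz as guaranteed by the lemma, with |xy| ≤ p and y is nonempty.
The first p characters of w are a's, so xy (and hence y) consists only of a's. Write y = a^k, 1 ≤ k ≤ p.
Pump with i = 2: xy^2z = a^{p+k} b^p a^p b^p, of length 4p+k. Suppose this equals vv. The string starts with a and ends with b, so v does too; thus the boundary between the two copies of v is a b→a transition. There is exactly one such transition, at position 2p+k, so |v| = 2p+k and |vv| = 4p+2k ≠ 4p+k since k ≥ 1. So xy^2z ∉ L.
This contradicts the pumping lemma, so L is not regular.

a^{p+k} b^p a^p b^p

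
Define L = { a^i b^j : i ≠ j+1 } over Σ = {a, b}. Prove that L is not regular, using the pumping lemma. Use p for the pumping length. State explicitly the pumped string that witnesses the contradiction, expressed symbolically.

Suppose for contradiction that L is regular, and let p be the pumping length.
Choose w = a^p b^{p+p!-1}. Since p ≠ (p+p!-1)+1 = p+p!, w ∈ L; and |w| ≥ p.
Write w = xyz as guaranteed by the lemma, with |xy| ≤ p and |y| ≥ 1.
The first p characters of w are a's, so xy (and hence y) consists only of a's. Write y = a^k, 1 ≤ k ≤ p.
Since 1 ≤ k ≤ p, k divides p!; set t = 1 + p!/k. Then xy^t z has p + (p!/k)·k = p + p! copies of a. Now the a-count is p+p! and (b-count)+1 = (p+p!-1)+1 = p+p!, so i ≠ j+1 fails. So xy^t z = a^{p+p!} b^{p+p!-1} ∉ L.
This is a contradiction; hence L is not regular.

a^{p+p!} b^{p+p!-1}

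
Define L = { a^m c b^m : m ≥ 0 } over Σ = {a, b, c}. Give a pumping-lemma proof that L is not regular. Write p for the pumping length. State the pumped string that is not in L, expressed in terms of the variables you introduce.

a^{p+k} c b^p

Assume L is regular; let p be its pumping constant.
Take w = a^p c b^p ∈ L with |w| = 2p+1 ≥ p.
Write w = xyz as guaranteed by the lemma, with |xy| ≤ p and y is nonempty.
Since the first p symbols of w are all a's and |xy| ≤ p, y lies entirely in the leading a-block: y = a^k for some k with 1 ≤ k ≤ p.
Pump with i = 2: xy^2z = a^{p+k} c b^p, which would require p+k = p. But k ≥ 1, so xy^2z ∉ L.
This is a contradiction; hence L is not regular.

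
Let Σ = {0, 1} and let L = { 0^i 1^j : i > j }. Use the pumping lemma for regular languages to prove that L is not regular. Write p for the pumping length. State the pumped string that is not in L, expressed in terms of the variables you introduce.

0^{p+1-k} 1^p

Suppose for contradiction that L is regular, and let p be the pumping length.
Choose w = 0^{p+1} 1^p ∈ L, with |w| = 2p+1 ≥ p.
Write w = xyz as guaranteed by the lemma, with |xy| ≤ p and |y| > 0.
Because |xy| ≤ p and w begins with p copies of 0, we have y = 0^k with 1 ≤ k ≤ p.
Consider xy^0z = xz = 0^{p+1-k} 1^p. Since k ≥ 1, the 0-count p+1-k is at most p, so i > j fails; thus xz ∉ L.
Contradiction. Therefore L is not regular.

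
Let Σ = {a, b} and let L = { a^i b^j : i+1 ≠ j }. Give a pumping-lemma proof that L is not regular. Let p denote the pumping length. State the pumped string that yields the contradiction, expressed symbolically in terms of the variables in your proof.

Suppose for contradiction that L is regular, and let p be the pumping length.
Choose w = a^p b^{p+p!+1}. Since p ≠ (p+p!+1)-1 = p+p!, w ∈ L; and |w| ≥ p.
By the pumping lemma, w = xyz with |xy| ≤ p and y is nonempty.
Since the first p symbols of w are all a's and |xy| ≤ p, y lies entirely in the leading a-block: y = a^k for some k with 1 ≤ k ≤ p.
Since 1 ≤ k ≤ p, k divides p!; set t = 1 + p!/k. Then xy^t z has p + (p!/k)·k = p + p! copies of a. Now the a-count is p+p! and (b-count)-1 = (p+p!+1)-1 = p+p!, so i+1 ≠ j fails. So xy^t z = a^{p+p!} b^{p+p!+1} ∉ L.
This contradicts the pumping lemma, so L is not regular.

a^{p+p!} b^{p+p!+1}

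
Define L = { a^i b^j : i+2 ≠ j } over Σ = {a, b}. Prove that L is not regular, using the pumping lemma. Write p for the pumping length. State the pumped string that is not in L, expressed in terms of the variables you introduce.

a^{p+p!} b^{p+p!+2}

Assume L is regular; let p be its pumping constant.
Choose w = a^p b^{p+p!+2}. Since p ≠ (p+p!+2)-2 = p+p!, w ∈ L; and |w| ≥ p.
The pumping lemma gives a decomposition w = xyz where |xy| ≤ p and y is nonempty.
The first p characters of w are a's, so xy (and hence y) consists only of a's. Write y = a^k, 1 ≤ k ≤ p.
Since 1 ≤ k ≤ p, k divides p!; set t = 1 + p!/k. Then xy^t z has p + (p!/k)·k = p + p! copies of a. Now the a-count is p+p! and (b-count)-2 = (p+p!+2)-2 = p+p!, so i+2 ≠ j fails. So xy^t z = a^{p+p!} b^{p+p!+2} ∉ L.
Contradiction. Therefore L is not regular.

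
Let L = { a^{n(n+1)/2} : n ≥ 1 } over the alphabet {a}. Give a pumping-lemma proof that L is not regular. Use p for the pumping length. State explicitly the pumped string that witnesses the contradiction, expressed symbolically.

Toward a contradiction, assume L is regular with pumping length p.
Take w = a^{p(p+1)/2} ∈ L with |w| = p(p+1)/2 ≥ p.
The pumping lemma gives a decomposition w = xyz where |xy| ≤ p and |y| ≥ 1.
Then y = a^k for some k with 1 ≤ k ≤ p.
Pump with i = 2: xy^2z = a^{p(p+1)/2+k}. Since 1 ≤ k ≤ p, p(p+1)/2 < p(p+1)/2+k ≤ p(p+1)/2+p < (p+1)(p+2)/2, so p(p+1)/2+k is strictly between consecutive triangular numbers. So xy^2z ∉ L.
Contradiction. Therefore L is not regular.

a^{p(p+1)/2+k}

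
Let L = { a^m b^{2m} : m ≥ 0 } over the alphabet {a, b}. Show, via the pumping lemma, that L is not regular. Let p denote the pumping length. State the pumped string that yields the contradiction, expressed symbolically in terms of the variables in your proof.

a^{p+k} b^{2p}

Assume L is regular; let p be its pumping constant.
Take w = a^p b^{2p}. Then w ∈ L and |w| = 3p ≥ p.
The pumping lemma gives a decomposition w = xyz where |xy| ≤ p and |y| ≥ 1.
Since the first p symbols of w are all a's and |xy| ≤ p, y lies entirely in the leading a-block: y = a^k for some k with 1 ≤ k ≤ p.
Pump with i = 2: xy^2z = a^{p+k} b^{2p}. For this to lie in L we would need 2p = 2(p+k), which forces k = 0. But k ≥ 1, so xy^2z ∉ L.
Contradiction. Therefore L is not regular.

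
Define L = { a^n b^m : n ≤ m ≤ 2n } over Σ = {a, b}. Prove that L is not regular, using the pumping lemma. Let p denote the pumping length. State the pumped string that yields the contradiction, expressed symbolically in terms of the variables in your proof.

Suppose for contradiction that L is regular, and let p be the pumping length.
Take w = a^p b^p ∈ L (since p ≤ p ≤ 2p), with |w| = 2p ≥ p.
The pumping lemma gives a decomposition w = xyz where |xy| ≤ p and y is nonempty.
Because |xy| ≤ p and w begins with p copies of a, we have y = a^k with 1 ≤ k ≤ p.
Pump with i = 2: xy^2z = a^{p+k} b^p. Now n = p+k > p = m, so the condition n ≤ m fails. Thus xy^2z ∉ L.
This contradicts the pumping lemma, so L is not regular.

a^{p+k} b^p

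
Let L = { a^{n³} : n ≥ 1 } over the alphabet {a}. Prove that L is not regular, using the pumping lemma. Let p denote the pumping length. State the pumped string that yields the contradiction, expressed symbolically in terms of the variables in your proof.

Suppose for contradiction that L is regular, and let p be the pumping length.
Take w = a^{p³} ∈ L with |w| = p³ ≥ p.
By the pumping lemma, w = xyz with |xy| ≤ p and |y| ≥ 1.
Then y = a^k for some k with 1 ≤ k ≤ p.
Pump with i = 2: xy^2z = a^{p³+k}. Since 1 ≤ k ≤ p, p³ < p³+k ≤ p³+p < p³+3p²+3p+1 = (p+1)³, so p³+k is not a perfect cube. So xy^2z ∉ L.
This contradicts the pumping lemma, so L is not regular.

a^{p³+k}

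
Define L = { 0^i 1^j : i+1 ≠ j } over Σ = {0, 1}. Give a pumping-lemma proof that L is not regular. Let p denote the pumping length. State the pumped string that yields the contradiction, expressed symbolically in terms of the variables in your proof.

Assume L is regular; let p be its pumping constant.
Choose w = 0^p 1^{p+p!+1}. Since p ≠ (p+p!+1)-1 = p+p!, w ∈ L; and |w| ≥ p.
The pumping lemma gives a decomposition w = xyz where |xy| ≤ p and |y| > 0.
Because |xy| ≤ p and w begins with p copies of 0, we have y = 0^k with 1 ≤ k ≤ p.
Since 1 ≤ k ≤ p, k divides p!; set t = 1 + p!/k. Then xy^t z has p + (p!/k)·k = p + p! copies of 0. Now the 0-count is p+p! and (1-count)-1 = (p+p!+1)-1 = p+p!, so i+1 ≠ j fails. So xy^t z = 0^{p+p!} 1^{p+p!+1} ∉ L.
This contradicts the pumping lemma, so L is not regular.

0^{p+p!} 1^{p+p!+1}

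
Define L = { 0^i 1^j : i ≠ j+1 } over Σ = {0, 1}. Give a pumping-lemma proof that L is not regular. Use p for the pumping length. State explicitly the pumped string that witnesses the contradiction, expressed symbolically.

Assume L is regular; let p be its pumping constant.
Choose w = 0^p 1^{p+p!-1}. Since p ≠ (p+p!-1)+1 = p+p!, w ∈ L; and |w| ≥ p.
Write w = xyz as guaranteed by the lemma, with |xy| ≤ p and |y| > 0.
The first p characters of w are 0's, so xy (and hence y) consists only of 0's. Write y = 0^k, 1 ≤ k ≤ p.
Since 1 ≤ k ≤ p, k divides p!; set t = 1 + p!/k. Then xy^t z has p + (p!/k)·k = p + p! copies of 0. Now the 0-count is p+p! and (1-count)+1 = (p+p!-1)+1 = p+p!, so i ≠ j+1 fails. So xy^t z = 0^{p+p!} 1^{p+p!-1} ∉ L.
This is a contradiction; hence L is not regular.

0^{p+p!} 1^{p+p!-1}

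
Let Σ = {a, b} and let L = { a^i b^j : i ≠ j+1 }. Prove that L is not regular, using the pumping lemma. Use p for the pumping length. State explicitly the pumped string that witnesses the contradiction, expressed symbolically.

Suppose for contradiction that L is regular, and let p be the pumping length.
Choose w = a^p b^{p+p!-1}. Since p ≠ (p+p!-1)+1 = p+p!, w ∈ L; and |w| ≥ p.
By the pumping lemma, w = xyz with |xy| ≤ p and y is nonempty.
Since the first p symbols of w are all a's and |xy| ≤ p, y lies entirely in the leading a-block: y = a^k for some k with 1 ≤ k ≤ p.
Since 1 ≤ k ≤ p, k divides p!; set t = 1 + p!/k. Then xy^t z has p + (p!/k)·k = p + p! copies of a. Now the a-count is p+p! and (b-count)+1 = (p+p!-1)+1 = p+p!, so i ≠ j+1 fails. So xy^t z = a^{p+p!} b^{p+p!-1} ∉ L.
This contradicts the pumping lemma, so L is not regular.

a^{p+p!} b^{p+p!-1}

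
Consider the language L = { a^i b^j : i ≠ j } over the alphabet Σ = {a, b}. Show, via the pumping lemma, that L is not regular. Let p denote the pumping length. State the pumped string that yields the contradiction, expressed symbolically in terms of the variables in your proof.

a^{p+p!} b^{p+p!}

Toward a contradiction, assume L is regular with pumping length p.
Choose w = a^p b^{p+p!}. Since p ≠ p+p!, w ∈ L; and |w| ≥ p.
The pumping lemma gives a decomposition w = xyz where |xy| ≤ p and |y| ≥ 1.
Since the first p symbols of w are all a's and |xy| ≤ p, y lies entirely in the leading a-block: y = a^k for some k with 1 ≤ k ≤ p.
Since 1 ≤ k ≤ p, k divides p!; set t = 1 + p!/k. Then xy^t z has p + (p!/k)·k = p + p! copies of a. Now the a-count equals the b-count, so i ≠ j fails. So xy^t z = a^{p+p!} b^{p+p!} ∉ L.
Contradiction. Therefore L is not regular.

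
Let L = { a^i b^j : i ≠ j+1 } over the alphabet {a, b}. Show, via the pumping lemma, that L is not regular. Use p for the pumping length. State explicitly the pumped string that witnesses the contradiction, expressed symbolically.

Assume L is regular; let p be its pumping constant.
Choose w = a^p b^{p+p!-1}. Since p ≠ (p+p!-1)+1 = p+p!, w ∈ L; and |w| ≥ p.
The pumping lemma gives a decomposition w = xyz where |xy| ≤ p and |y| ≥ 1.
Since the first p symbols of w are all a's and |xy| ≤ p, y lies entirely in the leading a-block: y = a^k for some k with 1 ≤ k ≤ p.
Since 1 ≤ k ≤ p, k divides p!; set t = 1 + p!/k. Then xy^t z has p + (p!/k)·k = p + p! copies of a. Now the a-count is p+p! and (b-count)+1 = (p+p!-1)+1 = p+p!, so i ≠ j+1 fails. So xy^t z = a^{p+p!} b^{p+p!-1} ∉ L.
This contradicts the pumping lemma, so L is not regular.

a^{p+p!} b^{p+p!-1}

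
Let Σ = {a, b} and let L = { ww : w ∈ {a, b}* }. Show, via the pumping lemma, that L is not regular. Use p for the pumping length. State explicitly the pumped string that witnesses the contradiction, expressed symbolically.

a^{p+k} b^p a^p b^p

Assume L is regular; let p be its pumping constant.
Take w = a^p b^p a^p b^p = uu where u = a^pb^p; then w ∈ L and |w| = 4p ≥ p.
The pumping lemma gives a decomposition w = xyz where |xy| ≤ p and y is nonempty.
Since the first p symbols of w are all a's and |xy| ≤ p, y lies entirely in the leading a-block: y = a^k for some k with 1 ≤ k ≤ p.
Pump with i = 2: xy^2z = a^{p+k} b^p a^p b^p, of length 4p+k. Suppose this equals vv. The string starts with a and ends with b, so v does too; thus the boundary between the two copies of v is a b→a transition. There is exactly one such transition, at position 2p+k, so |v| = 2p+k and |vv| = 4p+2k ≠ 4p+k since k ≥ 1. So xy^2z ∉ L.
This is a contradiction; hence L is not regular.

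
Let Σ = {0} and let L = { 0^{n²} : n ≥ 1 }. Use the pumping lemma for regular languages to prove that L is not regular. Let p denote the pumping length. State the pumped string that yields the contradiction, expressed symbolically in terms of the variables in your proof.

Assume L is regular. Let p be the pumping length given by the pumping lemma.
Take w = 0^{p²} ∈ L with |w| = p² ≥ p.
The pumping lemma gives a decomposition w = xyz where |xy| ≤ p and |y| > 0.
Then y = 0^k for some k with 1 ≤ k ≤ p.
Pump with i = 2: xy^2z = 0^{p²+k}. Since 1 ≤ k ≤ p, p² < p²+k ≤ p²+p < (p+1)², so p²+k lies strictly between consecutive squares and is not a perfect square. So xy^2z ∉ L.
Contradiction. Therefore L is not regular.

0^{p²+k}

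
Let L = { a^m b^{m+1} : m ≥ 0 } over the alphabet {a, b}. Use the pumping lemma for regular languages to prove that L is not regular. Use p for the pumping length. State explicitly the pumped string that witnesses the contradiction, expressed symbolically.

Assume L is regular. Let p be the pumping length given by the pumping lemma.
Choose w = a^p b^{p+1}, which is in L with |w| = 2p+1 ≥ p.
Write w = xyz as guaranteed by the lemma, with |xy| ≤ p and |y| > 0.
Since the first p symbols of w are all a's and |xy| ≤ p, y lies entirely in the leading a-block: y = a^k for some k with 1 ≤ k ≤ p.
Pump with i = 2: xy^2z = a^{p+k} b^{p+1}. For this to lie in L we would need p+1 = (p+k)+1, which forces k = 0. But k ≥ 1, so xy^2z ∉ L.
This is a contradiction; hence L is not regular.

a^{p+k} b^{p+1}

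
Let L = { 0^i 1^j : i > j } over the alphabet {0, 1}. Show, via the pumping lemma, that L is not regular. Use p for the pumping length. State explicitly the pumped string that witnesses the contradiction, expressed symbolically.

0^{p+1-k} 1^p

Assume L is regular; let p be its pumping constant.
Choose w = 0^{p+1} 1^p ∈ L, with |w| = 2p+1 ≥ p.
By the pumping lemma, w = xyz with |xy| ≤ p and |y| > 0.
Because |xy| ≤ p and w begins with p copies of 0, we have y = 0^k with 1 ≤ k ≤ p.
Consider xy^0z = xz = 0^{p+1-k} 1^p. Since k ≥ 1, the 0-count p+1-k is at most p, so i > j fails; thus xz ∉ L.
Contradiction. Therefore L is not regular.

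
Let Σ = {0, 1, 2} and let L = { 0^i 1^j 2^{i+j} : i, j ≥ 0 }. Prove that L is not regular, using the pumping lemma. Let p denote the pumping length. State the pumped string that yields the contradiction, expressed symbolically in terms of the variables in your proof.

0^{p+k} 1^p 2^{2p}

Toward a contradiction, assume L is regular with pumping length p.
Take w = 0^p 1^p 2^{2p} ∈ L (with i=j=p, i+j=2p), |w| = 4p ≥ p.
Write w = xyz as guaranteed by the lemma, with |xy| ≤ p and |y| > 0.
The first p characters of w are 0's, so xy (and hence y) consists only of 0's. Write y = 0^k, 1 ≤ k ≤ p.
Consider xy^2z = 0^{p+k} 1^p 2^{2p}. Now the 0- and 1-counts sum to 2p+k, but the 2-count is 2p ≠ 2p+k. So xy^2z ∉ L.
Contradiction. Therefore L is not regular.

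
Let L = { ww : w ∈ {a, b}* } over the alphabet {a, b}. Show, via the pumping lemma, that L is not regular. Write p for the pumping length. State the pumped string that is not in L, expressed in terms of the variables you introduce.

a^{p+k} b^p a^p b^p

Suppose for contradiction that L is regular, and let p be the pumping length.
Take w = a^p b^p a^p b^p = uu where u = a^pb^p; then w ∈ L and |w| = 4p ≥ p.
The pumping lemma gives a decomposition w = xyz where |xy| ≤ p and |y| > 0.
Since the first p symbols of w are all a's and |xy| ≤ p, y lies entirely in the leading a-block: y = a^k for some k with 1 ≤ k ≤ p.
Pump with i = 2: xy^2z = a^{p+k} b^p a^p b^p, of length 4p+k. Suppose this equals vv. The string starts with a and ends with b, so v does too; thus the boundary between the two copies of v is a b→a transition. There is exactly one such transition, at position 2p+k, so |v| = 2p+k and |vv| = 4p+2k ≠ 4p+k since k ≥ 1. So xy^2z ∉ L.
This is a contradiction; hence L is not regular.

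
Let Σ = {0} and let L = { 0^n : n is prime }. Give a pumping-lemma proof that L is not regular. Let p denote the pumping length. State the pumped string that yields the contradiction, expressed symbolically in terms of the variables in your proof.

0^{q(1+k)}

Toward a contradiction, assume L is regular with pumping length p.
Let q be a prime with q ≥ p+2 (infinitely many primes exist), and take w = 0^q ∈ L with |w| = q ≥ p.
Write w = xyz as guaranteed by the lemma, with |xy| ≤ p and |y| > 0.
Then y = 0^k for some k with 1 ≤ k ≤ p.
Since 1 ≤ k ≤ p, |xz| = q-k. Pump with i = q+1: |xy^{q+1}z| = (q-k)+(q+1)k = q+qk = q(1+k), which is composite (both factors ≥ 2). So xy^{q+1}z = 0^{q(1+k)} ∉ L.
This contradicts the pumping lemma, so L is not regular.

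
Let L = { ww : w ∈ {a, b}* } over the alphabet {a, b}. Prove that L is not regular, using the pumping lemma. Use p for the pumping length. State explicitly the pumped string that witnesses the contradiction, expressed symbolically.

Assume L is regular. Let p be the pumping length given by the pumping lemma.
Take w = a^p b^p a^p b^p = uu where u = a^pb^p; then w ∈ L and |w| = 4p ≥ p.
Write w = xyz as guaranteed by the lemma, with |xy| ≤ p and |y| > 0.
Because |xy| ≤ p and w begins with p copies of a, we have y = a^k with 1 ≤ k ≤ p.
Pump with i = 2: xy^2z = a^{p+k} b^p a^p b^p, of length 4p+k. Suppose this equals vv. The string starts with a and ends with b, so v does too; thus the boundary between the two copies of v is a b→a transition. There is exactly one such transition, at position 2p+k, so |v| = 2p+k and |vv| = 4p+2k ≠ 4p+k since k ≥ 1. So xy^2z ∉ L.
This contradicts the pumping lemma, so L is not regular.

a^{p+k} b^p a^p b^p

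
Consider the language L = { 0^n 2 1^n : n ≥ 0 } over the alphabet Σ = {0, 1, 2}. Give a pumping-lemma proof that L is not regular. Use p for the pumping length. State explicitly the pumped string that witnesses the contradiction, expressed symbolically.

Toward a contradiction, assume L is regular with pumping length p.
Take w = 0^p 2 1^p ∈ L with |w| = 2p+1 ≥ p.
Write w = xyz as guaranteed by the lemma, with |xy| ≤ p and |y| ≥ 1.
Since the first p symbols of w are all 0's and |xy| ≤ p, y lies entirely in the leading 0-block: y = 0^k for some k with 1 ≤ k ≤ p.
Pump with i = 2: xy^2z = 0^{p+k} 2 1^p, which would require p+k = p. But k ≥ 1, so xy^2z ∉ L.
This is a contradiction; hence L is not regular.

0^{p+k} 2 1^p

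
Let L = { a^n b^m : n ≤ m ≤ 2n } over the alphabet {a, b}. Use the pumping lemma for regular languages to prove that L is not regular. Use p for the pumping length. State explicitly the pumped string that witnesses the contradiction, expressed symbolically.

Assume L is regular. Let p be the pumping length given by the pumping lemma.
Take w = a^p b^p ∈ L (since p ≤ p ≤ 2p), with |w| = 2p ≥ p.
By the pumping lemma, w = xyz with |xy| ≤ p and y is nonempty.
The first p characters of w are a's, so xy (and hence y) consists only of a's. Write y = a^k, 1 ≤ k ≤ p.
Pump with i = 2: xy^2z = a^{p+k} b^p. Now n = p+k > p = m, so the condition n ≤ m fails. Thus xy^2z ∉ L.
Contradiction. Therefore L is not regular.

a^{p+k} b^p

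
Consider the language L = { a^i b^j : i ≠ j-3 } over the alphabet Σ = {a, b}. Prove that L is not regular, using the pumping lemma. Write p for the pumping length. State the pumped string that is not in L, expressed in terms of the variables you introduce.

a^{p+p!} b^{p+p!+3}

Assume L is regular. Let p be the pumping length given by the pumping lemma.
Choose w = a^p b^{p+p!+3}. Since p ≠ (p+p!+3)-3 = p+p!, w ∈ L; and |w| ≥ p.
The pumping lemma gives a decomposition w = xyz where |xy| ≤ p and |y| > 0.
The first p characters of w are a's, so xy (and hence y) consists only of a's. Write y = a^k, 1 ≤ k ≤ p.
Since 1 ≤ k ≤ p, k divides p!; set t = 1 + p!/k. Then xy^t z has p + (p!/k)·k = p + p! copies of a. Now the a-count is p+p! and (b-count)-3 = (p+p!+3)-3 = p+p!, so i ≠ j-3 fails. So xy^t z = a^{p+p!} b^{p+p!+3} ∉ L.
Contradiction. Therefore L is not regular.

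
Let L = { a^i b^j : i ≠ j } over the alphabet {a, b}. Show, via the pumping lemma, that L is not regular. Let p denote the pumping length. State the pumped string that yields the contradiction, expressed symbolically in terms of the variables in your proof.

Toward a contradiction, assume L is regular with pumping length p.
Choose w = a^p b^{p+p!}. Since p ≠ p+p!, w ∈ L; and |w| ≥ p.
Write w = xyz as guaranteed by the lemma, with |xy| ≤ p and |y| > 0.
Because |xy| ≤ p and w begins with p copies of a, we have y = a^k with 1 ≤ k ≤ p.
Since 1 ≤ k ≤ p, k divides p!; set t = 1 + p!/k. Then xy^t z has p + (p!/k)·k = p + p! copies of a. Now the a-count equals the b-count, so i ≠ j fails. So xy^t z = a^{p+p!} b^{p+p!} ∉ L.
Contradiction. Therefore L is not regular.

a^{p+p!} b^{p+p!}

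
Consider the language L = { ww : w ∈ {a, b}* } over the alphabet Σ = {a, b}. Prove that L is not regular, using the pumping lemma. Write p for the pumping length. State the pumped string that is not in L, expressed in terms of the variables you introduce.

Assume L is regular; let p be its pumping constant.
Take w = a^p b^p a^p b^p = uu where u = a^pb^p; then w ∈ L and |w| = 4p ≥ p.
The pumping lemma gives a decomposition w = xyz where |xy| ≤ p and y is nonempty.
Because |xy| ≤ p and w begins with p copies of a, we have y = a^k with 1 ≤ k ≤ p.
Pump with i = 2: xy^2z = a^{p+k} b^p a^p b^p, of length 4p+k. Suppose this equals vv. The string starts with a and ends with b, so v does too; thus the boundary between the two copies of v is a b→a transition. There is exactly one such transition, at position 2p+k, so |v| = 2p+k and |vv| = 4p+2k ≠ 4p+k since k ≥ 1. So xy^2z ∉ L.
This contradicts the pumping lemma, so L is not regular.

a^{p+k} b^p a^p b^p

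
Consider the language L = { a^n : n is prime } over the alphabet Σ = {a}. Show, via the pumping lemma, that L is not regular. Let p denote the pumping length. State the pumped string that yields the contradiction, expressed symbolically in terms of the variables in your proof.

Suppose for contradiction that L is regular, and let p be the pumping length.
Let q be a prime with q ≥ p+2 (infinitely many primes exist), and take w = a^q ∈ L with |w| = q ≥ p.
By the pumping lemma, w = xyz with |xy| ≤ p and y is nonempty.
Then y = a^k for some k with 1 ≤ k ≤ p.
Since 1 ≤ k ≤ p, |xz| = q-k. Pump with i = q+1: |xy^{q+1}z| = (q-k)+(q+1)k = q+qk = q(1+k), which is composite (both factors ≥ 2). So xy^{q+1}z = a^{q(1+k)} ∉ L.
This contradicts the pumping lemma, so L is not regular.

a^{q(1+k)}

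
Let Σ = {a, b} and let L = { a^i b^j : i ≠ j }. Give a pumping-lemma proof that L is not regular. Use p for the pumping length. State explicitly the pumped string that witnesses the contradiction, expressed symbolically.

a^{p+p!} b^{p+p!}

Assume L is regular. Let p be the pumping length given by the pumping lemma.
Choose w = a^p b^{p+p!}. Since p ≠ p+p!, w ∈ L; and |w| ≥ p.
The pumping lemma gives a decomposition w = xyz where |xy| ≤ p and |y| ≥ 1.
Because |xy| ≤ p and w begins with p copies of a, we have y = a^k with 1 ≤ k ≤ p.
Since 1 ≤ k ≤ p, k divides p!; set t = 1 + p!/k. Then xy^t z has p + (p!/k)·k = p + p! copies of a. Now the a-count equals the b-count, so i ≠ j fails. So xy^t z = a^{p+p!} b^{p+p!} ∉ L.
Contradiction. Therefore L is not regular.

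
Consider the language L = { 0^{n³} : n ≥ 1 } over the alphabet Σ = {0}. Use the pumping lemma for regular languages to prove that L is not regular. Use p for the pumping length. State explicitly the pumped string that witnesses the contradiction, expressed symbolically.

Suppose for contradiction that L is regular, and let p be the pumping length.
Take w = 0^{p³} ∈ L with |w| = p³ ≥ p.
Write w = xyz as guaranteed by the lemma, with |xy| ≤ p and |y| > 0.
Then y = 0^k for some k with 1 ≤ k ≤ p.
Pump with i = 2: xy^2z = 0^{p³+k}. Since 1 ≤ k ≤ p, p³ < p³+k ≤ p³+p < p³+3p²+3p+1 = (p+1)³, so p³+k is not a perfect cube. So xy^2z ∉ L.
This contradicts the pumping lemma, so L is not regular.

0^{p³+k}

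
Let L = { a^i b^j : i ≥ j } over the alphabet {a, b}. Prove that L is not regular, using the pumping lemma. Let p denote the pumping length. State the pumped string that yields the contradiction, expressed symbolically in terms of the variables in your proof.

Suppose for contradiction that L is regular, and let p be the pumping length.
Choose w = a^p b^p ∈ L, with |w| = 2p ≥ p.
By the pumping lemma, w = xyz with |xy| ≤ p and |y| ≥ 1.
Because |xy| ≤ p and w begins with p copies of a, we have y = a^k with 1 ≤ k ≤ p.
Consider xy^0z = xz = a^{p-k} b^p. Since k ≥ 1, the a-count p-k is less than p, so i ≥ j fails; thus xz ∉ L.
This contradicts the pumping lemma, so L is not regular.

a^{p-k} b^p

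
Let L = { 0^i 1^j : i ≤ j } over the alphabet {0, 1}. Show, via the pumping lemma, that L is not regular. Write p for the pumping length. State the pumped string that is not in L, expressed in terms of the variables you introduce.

Assume L is regular; let p be its pumping constant.
Choose w = 0^p 1^p ∈ L, with |w| = 2p ≥ p.
The pumping lemma gives a decomposition w = xyz where |xy| ≤ p and |y| > 0.
Since the first p symbols of w are all 0's and |xy| ≤ p, y lies entirely in the leading 0-block: y = 0^k for some k with 1 ≤ k ≤ p.
Consider xy^2z = 0^{p+k} 1^p. Since k ≥ 1, the 0-count p+k exceeds the 1-count p, so i ≤ j fails; thus xy^2z ∉ L.
This contradicts the pumping lemma, so L is not regular.

0^{p+k} 1^p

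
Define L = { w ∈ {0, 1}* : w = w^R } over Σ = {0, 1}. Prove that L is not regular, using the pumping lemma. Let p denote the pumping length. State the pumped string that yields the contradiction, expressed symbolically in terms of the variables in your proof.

0^{p+k} 1 0^p

Assume L is regular. Let p be the pumping length given by the pumping lemma.
Take w = 0^p 1 0^p, a palindrome of length 2p+1 ≥ p.
Write w = xyz as guaranteed by the lemma, with |xy| ≤ p and y is nonempty.
The first p characters of w are 0's, so xy (and hence y) consists only of 0's. Write y = 0^k, 1 ≤ k ≤ p.
Pump with i = 2: xy^2z = 0^{p+k} 1 0^p. Its reverse is 0^p 1 0^{p+k}, which differs from xy^2z since k ≥ 1. So xy^2z is not a palindrome and xy^2z ∉ L.
This contradicts the pumping lemma, so L is not regular.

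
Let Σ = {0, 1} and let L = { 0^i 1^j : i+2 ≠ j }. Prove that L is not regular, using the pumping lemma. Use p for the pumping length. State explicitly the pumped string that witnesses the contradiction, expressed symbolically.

Toward a contradiction, assume L is regular with pumping length p.
Choose w = 0^p 1^{p+p!+2}. Since p ≠ (p+p!+2)-2 = p+p!, w ∈ L; and |w| ≥ p.
By the pumping lemma, w = xyz with |xy| ≤ p and y is nonempty.
Because |xy| ≤ p and w begins with p copies of 0, we have y = 0^k with 1 ≤ k ≤ p.
Since 1 ≤ k ≤ p, k divides p!; set t = 1 + p!/k. Then xy^t z has p + (p!/k)·k = p + p! copies of 0. Now the 0-count is p+p! and (1-count)-2 = (p+p!+2)-2 = p+p!, so i+2 ≠ j fails. So xy^t z = 0^{p+p!} 1^{p+p!+2} ∉ L.
This is a contradiction; hence L is not regular.

0^{p+p!} 1^{p+p!+2}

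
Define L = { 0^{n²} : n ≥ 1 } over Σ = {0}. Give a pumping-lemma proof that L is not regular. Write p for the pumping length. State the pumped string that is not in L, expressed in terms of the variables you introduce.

0^{p²+k}

Toward a contradiction, assume L is regular with pumping length p.
Take w = 0^{p²} ∈ L with |w| = p² ≥ p.
By the pumping lemma, w = xyz with |xy| ≤ p and |y| ≥ 1.
Then y = 0^k for some k with 1 ≤ k ≤ p.
Pump with i = 2: xy^2z = 0^{p²+k}. Since 1 ≤ k ≤ p, p² < p²+k ≤ p²+p < (p+1)², so p²+k lies strictly between consecutive squares and is not a perfect square. So xy^2z ∉ L.
Contradiction. Therefore L is not regular.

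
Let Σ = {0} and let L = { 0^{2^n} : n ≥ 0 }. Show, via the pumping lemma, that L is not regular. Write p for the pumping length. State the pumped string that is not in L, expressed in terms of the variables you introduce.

Assume L is regular. Let p be the pumping length given by the pumping lemma.
Take w = 0^{2^p} ∈ L with |w| = 2^p ≥ p.
The pumping lemma gives a decomposition w = xyz where |xy| ≤ p and |y| > 0.
Then y = 0^k for some k with 1 ≤ k ≤ p.
Pump with i = 2: xy^2z = 0^{2^p+k}. Since 1 ≤ k ≤ p < 2^p, we have 2^p < 2^p+k < 2^{p+1}, so 2^p+k is not a power of 2. So xy^2z ∉ L.
This is a contradiction; hence L is not regular.

0^{2^p+k}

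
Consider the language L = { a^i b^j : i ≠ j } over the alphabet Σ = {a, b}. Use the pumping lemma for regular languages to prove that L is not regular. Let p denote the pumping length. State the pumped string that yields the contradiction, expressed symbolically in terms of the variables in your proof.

a^{p+p!} b^{p+p!}

Assume L is regular. Let p be the pumping length given by the pumping lemma.
Choose w = a^p b^{p+p!}. Since p ≠ p+p!, w ∈ L; and |w| ≥ p.
Write w = xyz as guaranteed by the lemma, with |xy| ≤ p and y is nonempty.
The first p characters of w are a's, so xy (and hence y) consists only of a's. Write y = a^k, 1 ≤ k ≤ p.
Since 1 ≤ k ≤ p, k divides p!; set t = 1 + p!/k. Then xy^t z has p + (p!/k)·k = p + p! copies of a. Now the a-count equals the b-count, so i ≠ j fails. So xy^t z = a^{p+p!} b^{p+p!} ∉ L.
This is a contradiction; hence L is not regular.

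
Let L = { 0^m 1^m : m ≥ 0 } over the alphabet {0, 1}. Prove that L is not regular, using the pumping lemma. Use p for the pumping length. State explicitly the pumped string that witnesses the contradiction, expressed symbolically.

Suppose for contradiction that L is regular, and let p be the pumping length.
Choose w = 0^p 1^p, which is in L with |w| = 2p ≥ p.
The pumping lemma gives a decomposition w = xyz where |xy| ≤ p and y is nonempty.
Since the first p symbols of w are all 0's and |xy| ≤ p, y lies entirely in the leading 0-block: y = 0^k for some k with 1 ≤ k ≤ p.
Pump with i = 2: xy^2z = 0^{p+k} 1^p. For this to lie in L we would need p = p+k, which forces k = 0. But k ≥ 1, so xy^2z ∉ L.
This contradicts the pumping lemma, so L is not regular.

0^{p+k} 1^p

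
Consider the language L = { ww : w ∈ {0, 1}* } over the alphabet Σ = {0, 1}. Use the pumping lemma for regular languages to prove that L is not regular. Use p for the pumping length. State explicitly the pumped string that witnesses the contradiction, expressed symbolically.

0^{p+k} 1^p 0^p 1^p

Suppose for contradiction that L is regular, and let p be the pumping length.
Take w = 0^p 1^p 0^p 1^p = uu where u = 0^p1^p; then w ∈ L and |w| = 4p ≥ p.
By the pumping lemma, w = xyz with |xy| ≤ p and |y| ≥ 1.
Since the first p symbols of w are all 0's and |xy| ≤ p, y lies entirely in the leading 0-block: y = 0^k for some k with 1 ≤ k ≤ p.
Pump with i = 2: xy^2z = 0^{p+k} 1^p 0^p 1^p, of length 4p+k. Suppose this equals vv. The string starts with 0 and ends with 1, so v does too; thus the boundary between the two copies of v is a 1→0 transition. There is exactly one such transition, at position 2p+k, so |v| = 2p+k and |vv| = 4p+2k ≠ 4p+k since k ≥ 1. So xy^2z ∉ L.
This is a contradiction; hence L is not regular.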